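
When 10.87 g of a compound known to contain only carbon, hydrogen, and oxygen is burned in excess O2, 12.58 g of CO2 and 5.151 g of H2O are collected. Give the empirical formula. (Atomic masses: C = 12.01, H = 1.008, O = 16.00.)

mol C = 12.58 / 44.01 = 0.2858; mass C = 0.2858 × 12.01 = 3.433 g
mol H = 2 × (5.151 / 18.02) = 0.5717; mass H = 0.5717 × 1.008 = 0.5763 g
mass O = 10.87 − (4.009) = 6.861 g → mol O = 0.4288
Divide by the smallest (0.2858 mol C): C 1.000, H 2.000, O 1.500
×2: C 2.00, H 4.00, O 3.00 → C2H4O3

C2H4O3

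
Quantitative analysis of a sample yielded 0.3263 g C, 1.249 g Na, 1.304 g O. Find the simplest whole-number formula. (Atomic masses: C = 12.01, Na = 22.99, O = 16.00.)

C: 0.3263 g ÷ 12.01 g/mol = 0.02717 mol
Na: 1.249 g ÷ 22.99 g/mol = 0.05433 mol
O: 1.304 g ÷ 16.00 g/mol = 0.0815 mol
Ratios (÷ 0.02717): C 1.000, Na 2.000, O 3.000
→ CNa2O3

CNa2O3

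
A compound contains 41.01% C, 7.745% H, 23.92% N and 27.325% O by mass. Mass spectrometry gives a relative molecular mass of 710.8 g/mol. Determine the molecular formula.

C24H54N12O12

Assume 100 g: 41.01 g C, 7.745 g H, 23.92 g N, 27.325 g O.
C: 41.01 g ÷ 12.01 g/mol = 3.415 mol
H: 7.745 g ÷ 1.008 g/mol = 7.684 mol
N: 23.92 g ÷ 14.01 g/mol = 1.707 mol
O: 27.325 g ÷ 16.00 g/mol = 1.708 mol
Smallest is N at 1.707 mol; normalising gives C 2.000, H 4.500, N 1.000, O 1.000
Multiply by 2: C 4.00, H 9.00, N 2.00, O 2.00 → C4H9N2O2
Empirical-formula mass = 117.13 g/mol
n = 710.8 / 117.13 = 6.07 ≈ 6
Molecular formula = (C4H9N2O2)×6 = C24H54N12O12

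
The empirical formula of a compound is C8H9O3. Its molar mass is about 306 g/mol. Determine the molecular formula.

Empirical-formula mass = 153.15 g/mol
n = 306 / 153.15 = 2.00 ≈ 2
Molecular formula = (C8H9O3)2 = C16H18O6

C16H18O6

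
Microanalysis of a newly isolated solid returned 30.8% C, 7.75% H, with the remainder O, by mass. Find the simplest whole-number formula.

C2H6O3

Assume 100 g: 30.8 g C, 7.75 g H, 61.45 g O.
C: 30.8 g ÷ 12.01 g/mol = 2.565 mol
H: 7.75 g ÷ 1.008 g/mol = 7.688 mol
O: 61.45 g ÷ 16.00 g/mol = 3.841 mol
Ratios (÷ 2.565): C 1.000, H 2.998, O 1.498
Multiply by 2: C 2.00, H 6.00, O 3.00 → C2H6O3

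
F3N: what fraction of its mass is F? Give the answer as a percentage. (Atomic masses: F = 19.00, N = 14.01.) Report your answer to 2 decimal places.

Molar mass = 3(19.00) + 1(14.01) = 71.010 g/mol
Mass of F per mole = 3 × 19.00 = 57.000 g
% F = 57.000 / 71.010 × 100 = 80.27%

80.27%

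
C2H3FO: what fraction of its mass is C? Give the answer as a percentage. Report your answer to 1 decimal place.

Molar mass = 2(12.01) + 3(1.008) + 1(19.00) + 1(16.00) = 62.044 g/mol
Mass of C per mole = 2 × 12.01 = 24.020 g
% C = 24.020 / 62.044 × 100 = 38.7%

38.7%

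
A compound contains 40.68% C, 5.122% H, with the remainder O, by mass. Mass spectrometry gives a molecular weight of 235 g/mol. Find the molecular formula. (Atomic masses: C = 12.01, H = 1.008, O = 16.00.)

C8H12O8

Assume 100 g: 40.68 g C, 5.122 g H, 54.198 g O.
Moles — C: 40.68 / 12.01 = 3.387 mol; H: 5.122 / 1.008 = 5.081 mol; O: 54.198 / 16.00 = 3.387 mol
Ratios (÷ 3.387): C 1.000, H 1.500, O 1.000
×2: C 2.00, H 3.00, O 2.00 → C2H3O2
Empirical-formula mass = 59.04 g/mol
n = 235 / 59.04 = 3.98 ≈ 4
Molecular formula = (C2H3O2)×4 = C8H12O8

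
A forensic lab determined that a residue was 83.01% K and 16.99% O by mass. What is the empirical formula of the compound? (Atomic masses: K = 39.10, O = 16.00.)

Assume 100 g: 83.01 g K, 16.99 g O.
Moles — K: 83.01 / 39.10 = 2.123 mol; O: 16.99 / 16.00 = 1.062 mol
Divide by the smallest (1.062 mol O): K 1.999, O 1.000
→ K2O

K2O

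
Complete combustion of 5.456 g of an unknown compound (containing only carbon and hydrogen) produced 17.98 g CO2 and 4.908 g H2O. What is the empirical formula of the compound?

mol C = 17.98 / 44.01 = 0.4085; mass C = 0.4085 × 12.01 = 4.907 g
mol H = 2 × (4.908 / 18.02) = 0.5447; mass H = 0.5447 × 1.008 = 0.5491 g
Ratios (÷ 0.4085): C 1.000, H 1.333
×3: C 3.00, H 4.00 → C3H4

C3H4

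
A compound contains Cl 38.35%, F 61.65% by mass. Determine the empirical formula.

Assume 100 g: 38.35 g Cl, 61.65 g F.
n(Cl) = 38.35/35.45 = 1.082, n(F) = 61.65/19.00 = 3.245
Divide by the smallest (1.082 mol Cl): Cl 1.000, F 2.999
≈ 1:3 → ClF3

ClF3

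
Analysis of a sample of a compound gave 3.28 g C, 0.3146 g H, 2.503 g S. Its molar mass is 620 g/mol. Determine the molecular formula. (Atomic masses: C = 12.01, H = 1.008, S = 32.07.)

Moles — C: 3.28 / 12.01 = 0.2731 mol; H: 0.3146 / 1.008 = 0.3121 mol; S: 2.503 / 32.07 = 0.07805 mol
Divide by the smallest (0.07805 mol S): C 3.499, H 3.999, S 1.000
Multiply by 2: C 7.00, H 8.00, S 2.00 → C7H8S2
Empirical-formula mass = 156.27 g/mol
n = 620 / 156.27 = 3.97 ≈ 4
Molecular formula = (C7H8S2)×4 = C28H32S8

C28H32S8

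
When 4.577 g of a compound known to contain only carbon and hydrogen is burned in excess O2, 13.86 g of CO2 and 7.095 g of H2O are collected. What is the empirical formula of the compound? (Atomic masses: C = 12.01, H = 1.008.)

C2H5

mol C = 13.86 / 44.01 = 0.3149; mass C = 0.3149 × 12.01 = 3.782 g
mol H = 2 × (7.095 / 18.02) = 0.7875; mass H = 0.7875 × 1.008 = 0.7938 g
Divide by the smallest (0.3149 mol C): C 1.000, H 2.500
×2: C 2.00, H 5.00 → C2H5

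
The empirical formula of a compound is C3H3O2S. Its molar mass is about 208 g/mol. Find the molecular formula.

C6H6O4S2

Empirical-formula mass = 103.12 g/mol
n = 208 / 103.12 = 2.02 ≈ 2
Molecular formula = (C3H3O2S)2 = C6H6O4S2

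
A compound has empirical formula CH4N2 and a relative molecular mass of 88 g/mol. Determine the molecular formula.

C2H8N4

Empirical-formula mass = 44.06 g/mol
n = 88 / 44.06 = 2.00 ≈ 2
Molecular formula = (CH4N2)2 = C2H8N4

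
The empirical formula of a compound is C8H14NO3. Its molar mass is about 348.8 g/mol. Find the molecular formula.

C16H28N2O6

Empirical-formula mass = 172.20 g/mol
n = 348.8 / 172.20 = 2.03 ≈ 2
Molecular formula = (C8H14NO3)2 = C16H28N2O6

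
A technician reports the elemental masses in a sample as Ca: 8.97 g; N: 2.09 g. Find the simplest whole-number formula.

Moles — Ca: 8.97 / 40.08 = 0.2238 mol; N: 2.09 / 14.01 = 0.1492 mol
Smallest is N at 0.1492 mol; normalising gives Ca 1.500, N 1.000
Multiply by 2: Ca 3.00, N 2.00 → Ca3N2

Ca3N2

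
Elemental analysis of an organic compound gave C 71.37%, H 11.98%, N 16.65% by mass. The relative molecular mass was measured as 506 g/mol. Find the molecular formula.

C30H60N6

Assume 100 g: 71.37 g C, 11.98 g H, 16.65 g N.
C: 71.37 g ÷ 12.01 g/mol = 5.943 mol
H: 11.98 g ÷ 1.008 g/mol = 11.88 mol
N: 16.65 g ÷ 14.01 g/mol = 1.188 mol
Divide by the smallest (1.188 mol N): C 5.000, H 10.000, N 1.000
≈ 5:10:1 → C5H10N
Empirical-formula mass = 84.14 g/mol
n = 506 / 84.14 = 6.01 ≈ 6
Molecular formula = (C5H10N)×6 = C30H60N6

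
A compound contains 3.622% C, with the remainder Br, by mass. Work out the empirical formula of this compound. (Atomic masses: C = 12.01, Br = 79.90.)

CBr4

Assume 100 g: 3.622 g C, 96.378 g Br.
n(C) = 3.622/12.01 = 0.3016, n(Br) = 96.378/79.90 = 1.206
Smallest is C at 0.3016 mol; normalising gives C 1.000, Br 4.000
Ratio ≈ 1:4, so the empirical formula is CBr4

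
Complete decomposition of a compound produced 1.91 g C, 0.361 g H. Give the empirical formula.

Moles — C: 1.91 / 12.01 = 0.159 mol; H: 0.361 / 1.008 = 0.3581 mol
Smallest is C at 0.159 mol; normalising gives C 1.000, H 2.252
×4: C 4.00, H 9.01 → C4H9

C4H9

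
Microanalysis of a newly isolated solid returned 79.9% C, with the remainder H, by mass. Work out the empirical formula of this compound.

Assume 100 g: 79.9 g C, 20.1 g H.
C: 79.9 g ÷ 12.01 g/mol = 6.653 mol
H: 20.1 g ÷ 1.008 g/mol = 19.94 mol
Smallest is C at 6.653 mol; normalising gives C 1.000, H 2.997
→ CH3

CH3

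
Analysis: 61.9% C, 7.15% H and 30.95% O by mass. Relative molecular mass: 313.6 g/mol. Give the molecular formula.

C16H22O6

Assume 100 g: 61.9 g C, 7.15 g H, 30.95 g O.
Moles — C: 61.9 / 12.01 = 5.154 mol; H: 7.15 / 1.008 = 7.093 mol; O: 30.95 / 16.00 = 1.934 mol
Divide by the smallest (1.934 mol O): C 2.664, H 3.667, O 1.000
Multiply by 3: C 7.99, H 11.00, O 3.00 → C8H11O3
Empirical-formula mass = 155.17 g/mol
n = 313.6 / 155.17 = 2.02 ≈ 2
Molecular formula = (C8H11O3)×2 = C16H22O6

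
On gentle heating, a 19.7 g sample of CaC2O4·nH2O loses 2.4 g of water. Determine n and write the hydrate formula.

CaC2O4·H2O

Mass of anhydrous CaC2O4 = 19.7 − 2.4 = 17.3 g
mol H2O = 2.4 / 18.02 = 0.1332
Molar mass of CaC2O4 = 128.10 g/mol → mol CaC2O4 = 17.3 / 128.10 = 0.1351
n = 0.1332 / 0.1351 = 0.99 ≈ 1 → CaC2O4·H2O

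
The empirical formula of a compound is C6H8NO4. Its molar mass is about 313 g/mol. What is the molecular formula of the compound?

Empirical-formula mass = 158.13 g/mol
n = 313 / 158.13 = 1.98 ≈ 2
Molecular formula = (C6H8NO4)2 = C12H16N2O8

C12H16N2O8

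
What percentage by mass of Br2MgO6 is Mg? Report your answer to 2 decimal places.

Molar mass = 2(79.90) + 1(24.31) + 6(16.00) = 280.110 g/mol
Mass of Mg per mole = 1 × 24.31 = 24.310 g
% Mg = 24.310 / 280.110 × 100 = 8.68%

8.68%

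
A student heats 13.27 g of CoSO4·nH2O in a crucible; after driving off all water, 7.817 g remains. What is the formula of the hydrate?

Mass of water lost = 13.27 − 7.817 = 5.453 g → 5.453 / 18.02 = 0.3026 mol H2O
Molar mass of CoSO4 = 155.00 g/mol → mol CoSO4 = 7.817 / 155.00 = 0.05043
n = 0.3026 / 0.05043 = 6.00 ≈ 6 → CoSO4·6H2O

CoSO4·6H2O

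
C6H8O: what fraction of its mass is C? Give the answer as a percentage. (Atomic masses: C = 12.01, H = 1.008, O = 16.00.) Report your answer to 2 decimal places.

Molar mass = 6(12.01) + 8(1.008) + 1(16.00) = 96.124 g/mol
Mass of C per mole = 6 × 12.01 = 72.060 g
% C = 72.060 / 96.124 × 100 = 74.97%

74.97%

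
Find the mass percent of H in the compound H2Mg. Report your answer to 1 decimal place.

Molar mass = 2(1.008) + 1(24.31) = 26.326 g/mol
Mass of H per mole = 2 × 1.008 = 2.016 g
% H = 2.016 / 26.326 × 100 = 7.7%

7.7%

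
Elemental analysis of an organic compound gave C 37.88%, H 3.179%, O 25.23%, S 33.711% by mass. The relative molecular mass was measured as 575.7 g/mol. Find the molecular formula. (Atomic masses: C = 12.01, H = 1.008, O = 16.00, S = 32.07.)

C18H18O9S6

Assume 100 g: 37.88 g C, 3.179 g H, 25.23 g O, 33.711 g S.
n(C) = 37.88/12.01 = 3.154, n(H) = 3.179/1.008 = 3.154, n(O) = 25.23/16.00 = 1.577, n(S) = 33.711/32.07 = 1.051
Smallest is S at 1.051 mol; normalising gives C 3.001, H 3.000, O 1.500, S 1.000
Multiply by 2: C 6.00, H 6.00, O 3.00, S 2.00 → C6H6O3S2
Empirical-formula mass = 190.25 g/mol
n = 575.7 / 190.25 = 3.03 ≈ 3
Molecular formula = (C6H6O3S2)×3 = C18H18O9S6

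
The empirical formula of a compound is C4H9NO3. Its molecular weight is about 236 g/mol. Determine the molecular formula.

Empirical-formula mass = 119.12 g/mol
n = 236 / 119.12 = 1.98 ≈ 2
Molecular formula = (C4H9NO3)2 = C8H18N2O6

C8H18N2O6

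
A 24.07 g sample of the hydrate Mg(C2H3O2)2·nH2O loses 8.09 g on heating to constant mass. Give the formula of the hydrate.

Mass of anhydrous Mg(C2H3O2)2 = 24.07 − 8.09 = 15.98 g
mol H2O = 8.09 / 18.02 = 0.4489
Molar mass of Mg(C2H3O2)2 = 142.40 g/mol → mol Mg(C2H3O2)2 = 15.98 / 142.40 = 0.1122
n = 0.4489 / 0.1122 = 4.00 ≈ 4 → Mg(C2H3O2)2·4H2O

Mg(C2H3O2)2·4H2O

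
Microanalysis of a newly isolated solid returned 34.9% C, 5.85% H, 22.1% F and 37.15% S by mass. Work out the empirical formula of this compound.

C5H10F2S2

Assume 100 g: 34.9 g C, 5.85 g H, 22.1 g F, 37.15 g S.
Moles — C: 34.9 / 12.01 = 2.906 mol; H: 5.85 / 1.008 = 5.804 mol; F: 22.1 / 19.00 = 1.163 mol; S: 37.15 / 32.07 = 1.158 mol
Smallest is S at 1.158 mol; normalising gives C 2.509, H 5.010, F 1.004, S 1.000
Multiply by 2: C 5.02, H 10.02, F 2.01, S 2.00 → C5H10F2S2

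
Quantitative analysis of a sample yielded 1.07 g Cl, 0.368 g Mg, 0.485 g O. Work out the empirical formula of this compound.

Cl: 1.07 g ÷ 35.45 g/mol = 0.03018 mol
Mg: 0.368 g ÷ 24.31 g/mol = 0.01514 mol
O: 0.485 g ÷ 16.00 g/mol = 0.03031 mol
Smallest is Mg at 0.01514 mol; normalising gives Cl 1.994, Mg 1.000, O 2.002
→ Cl2MgO2

Cl2MgO2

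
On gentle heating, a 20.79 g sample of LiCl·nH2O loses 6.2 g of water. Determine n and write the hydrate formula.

LiCl·H2O

Mass of anhydrous LiCl = 20.79 − 6.2 = 14.59 g
mol H2O = 6.2 / 18.02 = 0.3441
Molar mass of LiCl = 42.39 g/mol → mol LiCl = 14.59 / 42.39 = 0.3442
n = 0.3441 / 0.3442 = 1.00 ≈ 1 → LiCl·H2O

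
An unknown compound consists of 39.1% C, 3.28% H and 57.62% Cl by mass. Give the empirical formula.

C2H2Cl

Assume 100 g: 39.1 g C, 3.28 g H, 57.62 g Cl.
Moles — C: 39.1 / 12.01 = 3.256 mol; H: 3.28 / 1.008 = 3.254 mol; Cl: 57.62 / 35.45 = 1.625 mol
Smallest is Cl at 1.625 mol; normalising gives C 2.003, H 2.002, Cl 1.000
Ratio ≈ 2:2:1, so the empirical formula is C2H2Cl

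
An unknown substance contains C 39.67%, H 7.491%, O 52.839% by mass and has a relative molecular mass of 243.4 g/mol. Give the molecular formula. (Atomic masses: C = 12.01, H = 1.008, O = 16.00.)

Assume 100 g: 39.67 g C, 7.491 g H, 52.839 g O.
C: 39.67 g ÷ 12.01 g/mol = 3.303 mol
H: 7.491 g ÷ 1.008 g/mol = 7.432 mol
O: 52.839 g ÷ 16.00 g/mol = 3.302 mol
Divide by the smallest (3.302 mol O): C 1.000, H 2.250, O 1.000
Multiply by 4: C 4.00, H 9.00, O 4.00 → C4H9O4
Empirical-formula mass = 121.11 g/mol
n = 243.4 / 121.11 = 2.01 ≈ 2
Molecular formula = (C4H9O4)×2 = C8H18O8

C8H18O8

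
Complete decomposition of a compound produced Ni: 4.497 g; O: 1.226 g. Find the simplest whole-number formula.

NiO

Ni: 4.497 g ÷ 58.69 g/mol = 0.07662 mol
O: 1.226 g ÷ 16.00 g/mol = 0.07662 mol
Smallest is Ni at 0.07662 mol; normalising gives Ni 1.000, O 1.000
→ NiO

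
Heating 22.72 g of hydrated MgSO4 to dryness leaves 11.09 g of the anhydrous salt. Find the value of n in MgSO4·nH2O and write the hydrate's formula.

MgSO4·7H2O

Mass of water lost = 22.72 − 11.09 = 11.63 g → 11.63 / 18.02 = 0.6454 mol H2O
Molar mass of MgSO4 = 120.38 g/mol → mol MgSO4 = 11.09 / 120.38 = 0.09212
n = 0.6454 / 0.09212 = 7.01 ≈ 7 → MgSO4·7H2O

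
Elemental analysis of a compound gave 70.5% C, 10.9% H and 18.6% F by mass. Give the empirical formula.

C6H11F

Assume 100 g: 70.5 g C, 10.9 g H, 18.6 g F.
C: 70.5 g ÷ 12.01 g/mol = 5.87 mol
H: 10.9 g ÷ 1.008 g/mol = 10.81 mol
F: 18.6 g ÷ 19.00 g/mol = 0.9789 mol
Divide by the smallest (0.9789 mol F): C 5.996, H 11.046, F 1.000
≈ 6:11:1 → C6H11F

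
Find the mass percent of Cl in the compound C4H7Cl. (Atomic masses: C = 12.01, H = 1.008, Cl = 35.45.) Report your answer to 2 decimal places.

39.15%

Molar mass = 4(12.01) + 7(1.008) + 1(35.45) = 90.546 g/mol
Mass of Cl per mole = 1 × 35.45 = 35.450 g
% Cl = 35.450 / 90.546 × 100 = 39.15%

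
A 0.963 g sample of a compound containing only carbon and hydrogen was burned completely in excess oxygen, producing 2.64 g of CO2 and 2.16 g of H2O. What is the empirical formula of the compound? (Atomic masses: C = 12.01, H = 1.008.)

mol C = 2.64 / 44.01 = 0.05999; mass C = 0.05999 × 12.01 = 0.7204 g
mol H = 2 × (2.16 / 18.02) = 0.2397; mass H = 0.2397 × 1.008 = 0.2417 g
Divide by the smallest (0.05999 mol C): C 1.000, H 3.996
≈ 1:4 → CH4

CH4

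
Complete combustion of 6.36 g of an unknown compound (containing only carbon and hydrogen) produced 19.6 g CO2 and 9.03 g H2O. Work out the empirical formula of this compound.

mol C = 19.6 / 44.01 = 0.4454; mass C = 0.4454 × 12.01 = 5.349 g
mol H = 2 × (9.03 / 18.02) = 1.002; mass H = 1.002 × 1.008 = 1.010 g
Ratios (÷ 0.4454): C 1.000, H 2.250
×4: C 4.00, H 9.00 → C4H9

C4H9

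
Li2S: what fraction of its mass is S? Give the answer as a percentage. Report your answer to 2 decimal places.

Molar mass = 2(6.94) + 1(32.07) = 45.950 g/mol
Mass of S per mole = 1 × 32.07 = 32.070 g
% S = 32.070 / 45.950 × 100 = 69.79%

69.79%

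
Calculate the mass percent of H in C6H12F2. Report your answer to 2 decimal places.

Molar mass = 6(12.01) + 12(1.008) + 2(19.00) = 122.156 g/mol
Mass of H per mole = 12 × 1.008 = 12.096 g
% H = 12.096 / 122.156 × 100 = 9.90%

9.90%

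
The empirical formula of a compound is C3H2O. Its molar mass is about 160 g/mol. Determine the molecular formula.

C9H6O3

Empirical-formula mass = 54.05 g/mol
n = 160 / 54.05 = 2.96 ≈ 3
Molecular formula = (C3H2O)3 = C9H6O3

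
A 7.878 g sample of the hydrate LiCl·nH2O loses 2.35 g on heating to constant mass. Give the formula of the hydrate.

LiCl·H2O

Mass of anhydrous LiCl = 7.878 − 2.35 = 5.528 g
mol H2O = 2.35 / 18.02 = 0.1304
Molar mass of LiCl = 42.39 g/mol → mol LiCl = 5.528 / 42.39 = 0.1304
n = 0.1304 / 0.1304 = 1.00 ≈ 1 → LiCl·H2O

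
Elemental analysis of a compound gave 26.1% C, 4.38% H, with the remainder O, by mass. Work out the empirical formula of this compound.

CH2O2

Assume 100 g: 26.1 g C, 4.38 g H, 69.52 g O.
n(C) = 26.1/12.01 = 2.173, n(H) = 4.38/1.008 = 4.345, n(O) = 69.52/16.00 = 4.345
Divide by the smallest (2.173 mol C): C 1.000, H 1.999, O 1.999
Ratio ≈ 1:2:2, so the empirical formula is CH2O2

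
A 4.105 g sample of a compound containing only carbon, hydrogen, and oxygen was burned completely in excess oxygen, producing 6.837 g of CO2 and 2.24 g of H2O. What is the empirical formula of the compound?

mol C = 6.837 / 44.01 = 0.1554; mass C = 0.1554 × 12.01 = 1.866 g
mol H = 2 × (2.24 / 18.02) = 0.2486; mass H = 0.2486 × 1.008 = 0.2506 g
mass O = 4.105 − (2.116) = 1.989 g → mol O = 0.1243
Smallest is O at 0.1243 mol; normalising gives C 1.250, H 2.000, O 1.000
Scaling by 4: C 5.00, H 8.00, O 4.00 → C5H8O4

C5H8O4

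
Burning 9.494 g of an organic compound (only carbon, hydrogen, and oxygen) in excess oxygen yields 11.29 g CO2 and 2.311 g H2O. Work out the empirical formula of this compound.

C2H2O3

mol C = 11.29 / 44.01 = 0.2565; mass C = 0.2565 × 12.01 = 3.081 g
mol H = 2 × (2.311 / 18.02) = 0.2565; mass H = 0.2565 × 1.008 = 0.2585 g
mass O = 9.494 − (3.340) = 6.154 g → mol O = 0.3847
Ratios (÷ 0.2565): C 1.000, H 1.000, O 1.500
×2: C 2.00, H 2.00, O 3.00 → C2H2O3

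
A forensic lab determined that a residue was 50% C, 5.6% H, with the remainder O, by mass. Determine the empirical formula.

C3H4O2

Assume 100 g: 50 g C, 5.6 g H, 44.4 g O.
Moles — C: 50 / 12.01 = 4.163 mol; H: 5.6 / 1.008 = 5.556 mol; O: 44.4 / 16.00 = 2.775 mol
Divide by the smallest (2.775 mol O): C 1.500, H 2.002, O 1.000
Multiply by 2: C 3.00, H 4.00, O 2.00 → C3H4O2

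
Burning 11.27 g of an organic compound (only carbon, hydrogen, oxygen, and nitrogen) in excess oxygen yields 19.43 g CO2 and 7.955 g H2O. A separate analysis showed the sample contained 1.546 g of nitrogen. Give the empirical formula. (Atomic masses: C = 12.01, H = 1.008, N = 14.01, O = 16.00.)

mol C = 19.43 / 44.01 = 0.4415; mass C = 0.4415 × 12.01 = 5.302 g
mol H = 2 × (7.955 / 18.02) = 0.8829; mass H = 0.8829 × 1.008 = 0.8900 g
mol N = 1.546 / 14.01 = 0.1103
mass O = 11.27 − (7.738) = 3.532 g → mol O = 0.2207
Divide by the smallest (0.1103 mol N): C 4.001, H 8.001, N 1.000, O 2.000
Ratio ≈ 4:8:1:2, so the empirical formula is C4H8NO2

C4H8NO2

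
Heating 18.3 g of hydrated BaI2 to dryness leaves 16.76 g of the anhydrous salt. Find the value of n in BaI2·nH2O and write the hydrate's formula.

Mass of water lost = 18.3 − 16.76 = 1.54 g → 1.54 / 18.02 = 0.08546 mol H2O
Molar mass of BaI2 = 391.13 g/mol → mol BaI2 = 16.76 / 391.13 = 0.04285
n = 0.08546 / 0.04285 = 1.99 ≈ 2 → BaI2·2H2O

BaI2·2H2O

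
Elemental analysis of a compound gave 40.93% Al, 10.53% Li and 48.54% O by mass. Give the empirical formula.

AlLiO2

Assume 100 g: 40.93 g Al, 10.53 g Li, 48.54 g O.
Moles — Al: 40.93 / 26.98 = 1.517 mol; Li: 10.53 / 6.94 = 1.517 mol; O: 48.54 / 16.00 = 3.034 mol
Smallest is Al at 1.517 mol; normalising gives Al 1.000, Li 1.000, O 2.000
Ratio ≈ 1:1:2, so the empirical formula is AlLiO2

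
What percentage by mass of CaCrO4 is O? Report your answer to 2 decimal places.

Molar mass = 1(40.08) + 1(52.00) + 4(16.00) = 156.080 g/mol
Mass of O per mole = 4 × 16.00 = 64.000 g
% O = 64.000 / 156.080 × 100 = 41.00%

41.00%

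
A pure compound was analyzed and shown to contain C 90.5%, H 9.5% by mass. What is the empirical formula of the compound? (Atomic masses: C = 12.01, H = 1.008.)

C4H5

Assume 100 g: 90.5 g C, 9.5 g H.
Moles — C: 90.5 / 12.01 = 7.535 mol; H: 9.5 / 1.008 = 9.425 mol
Smallest is C at 7.535 mol; normalising gives C 1.000, H 1.251
Scaling by 4: C 4.00, H 5.00 → C4H5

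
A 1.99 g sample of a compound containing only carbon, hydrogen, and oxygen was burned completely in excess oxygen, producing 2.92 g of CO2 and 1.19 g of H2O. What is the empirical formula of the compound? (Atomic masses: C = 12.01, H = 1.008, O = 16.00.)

mol C = 2.92 / 44.01 = 0.06635; mass C = 0.06635 × 12.01 = 0.7968 g
mol H = 2 × (1.19 / 18.02) = 0.1321; mass H = 0.1321 × 1.008 = 0.1331 g
mass O = 1.99 − (0.9300) = 1.060 g → mol O = 0.06625
Divide by the smallest (0.06625 mol O): C 1.001, H 1.994, O 1.000
Ratio ≈ 1:2:1, so the empirical formula is CH2O

CH2O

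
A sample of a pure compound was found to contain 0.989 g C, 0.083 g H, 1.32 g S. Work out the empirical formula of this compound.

C2H2S

n(C) = 0.989/12.01 = 0.08235, n(H) = 0.083/1.008 = 0.08234, n(S) = 1.32/32.07 = 0.04116
Smallest is S at 0.04116 mol; normalising gives C 2.001, H 2.001, S 1.000
Ratio ≈ 2:2:1, so the empirical formula is C2H2S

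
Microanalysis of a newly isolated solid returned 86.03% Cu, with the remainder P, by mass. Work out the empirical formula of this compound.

Assume 100 g: 86.03 g Cu, 13.97 g P.
Moles — Cu: 86.03 / 63.55 = 1.354 mol; P: 13.97 / 30.97 = 0.4511 mol
Smallest is P at 0.4511 mol; normalising gives Cu 3.001, P 1.000
→ Cu3P

Cu3P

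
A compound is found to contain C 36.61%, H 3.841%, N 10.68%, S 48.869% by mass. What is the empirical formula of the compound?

C4H5NS2

Assume 100 g: 36.61 g C, 3.841 g H, 10.68 g N, 48.869 g S.
n(C) = 36.61/12.01 = 3.048, n(H) = 3.841/1.008 = 3.811, n(N) = 10.68/14.01 = 0.7623, n(S) = 48.869/32.07 = 1.524
Ratios (÷ 0.7623): C 3.999, H 4.999, N 1.000, S 1.999
→ C4H5NS2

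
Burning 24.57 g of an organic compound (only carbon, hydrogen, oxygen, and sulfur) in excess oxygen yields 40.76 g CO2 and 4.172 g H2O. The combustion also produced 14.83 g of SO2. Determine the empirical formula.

C8H4O3S2

mol C = 40.76 / 44.01 = 0.9262; mass C = 0.9262 × 12.01 = 11.12 g
mol H = 2 × (4.172 / 18.02) = 0.4630; mass H = 0.4630 × 1.008 = 0.4667 g
mol S = 14.83 / 64.07 = 0.2315; mass S = 7.423 g
mass O = 24.57 − (19.01) = 5.557 g → mol O = 0.3473
Divide by the smallest (0.2315 mol S): C 4.001, H 2.000, O 1.501, S 1.000
Multiply by 2: C 8.00, H 4.00, O 3.00, S 2.00 → C8H4O3S2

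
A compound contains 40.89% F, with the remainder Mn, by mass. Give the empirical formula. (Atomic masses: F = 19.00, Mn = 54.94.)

F2Mn

Assume 100 g: 40.89 g F, 59.11 g Mn.
n(F) = 40.89/19.00 = 2.152, n(Mn) = 59.11/54.94 = 1.076
Smallest is Mn at 1.076 mol; normalising gives F 2.000, Mn 1.000
Ratio ≈ 2:1, so the empirical formula is F2Mn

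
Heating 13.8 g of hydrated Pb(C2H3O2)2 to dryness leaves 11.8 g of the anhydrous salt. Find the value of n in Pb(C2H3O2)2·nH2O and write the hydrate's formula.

Pb(C2H3O2)2·3H2O

Mass of water lost = 13.8 − 11.8 = 2 g → 2 / 18.02 = 0.111 mol H2O
Molar mass of Pb(C2H3O2)2 = 325.29 g/mol → mol Pb(C2H3O2)2 = 11.8 / 325.29 = 0.03628
n = 0.111 / 0.03628 = 3.06 ≈ 3 → Pb(C2H3O2)2·3H2O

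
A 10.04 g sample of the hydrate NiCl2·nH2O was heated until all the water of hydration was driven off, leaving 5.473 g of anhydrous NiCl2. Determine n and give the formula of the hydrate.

Mass of water lost = 10.04 − 5.473 = 4.567 g → 4.567 / 18.02 = 0.2534 mol H2O
Molar mass of NiCl2 = 129.59 g/mol → mol NiCl2 = 5.473 / 129.59 = 0.04223
n = 0.2534 / 0.04223 = 6.00 ≈ 6 → NiCl2·6H2O

NiCl2·6H2O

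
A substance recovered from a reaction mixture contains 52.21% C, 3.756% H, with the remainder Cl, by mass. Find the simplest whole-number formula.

Assume 100 g: 52.21 g C, 3.756 g H, 44.034 g Cl.
C: 52.21 g ÷ 12.01 g/mol = 4.347 mol
H: 3.756 g ÷ 1.008 g/mol = 3.726 mol
Cl: 44.034 g ÷ 35.45 g/mol = 1.242 mol
Smallest is Cl at 1.242 mol; normalising gives C 3.500, H 3.000, Cl 1.000
×2: C 7.00, H 6.00, Cl 2.00 → C7H6Cl2

C7H6Cl2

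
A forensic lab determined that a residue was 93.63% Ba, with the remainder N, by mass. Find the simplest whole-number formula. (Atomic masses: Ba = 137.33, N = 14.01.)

Assume 100 g: 93.63 g Ba, 6.37 g N.
n(Ba) = 93.63/137.33 = 0.6818, n(N) = 6.37/14.01 = 0.4547
Divide by the smallest (0.4547 mol N): Ba 1.500, N 1.000
×2: Ba 3.00, N 2.00 → Ba3N2

Ba3N2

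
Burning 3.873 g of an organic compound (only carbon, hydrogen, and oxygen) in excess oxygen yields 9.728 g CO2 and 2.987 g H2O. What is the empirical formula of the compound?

mol C = 9.728 / 44.01 = 0.2210; mass C = 0.2210 × 12.01 = 2.655 g
mol H = 2 × (2.987 / 18.02) = 0.3315; mass H = 0.3315 × 1.008 = 0.3342 g
mass O = 3.873 − (2.989) = 0.8841 g → mol O = 0.05526
Ratios (÷ 0.05526): C 4.000, H 5.999, O 1.000
≈ 4:6:1 → C4H6O

C4H6O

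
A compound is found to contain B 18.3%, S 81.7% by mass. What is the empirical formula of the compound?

Assume 100 g: 18.3 g B, 81.7 g S.
Moles — B: 18.3 / 10.81 = 1.693 mol; S: 81.7 / 32.07 = 2.548 mol
Divide by the smallest (1.693 mol B): B 1.000, S 1.505
Scaling by 2: B 2.00, S 3.01 → B2S3

B2S3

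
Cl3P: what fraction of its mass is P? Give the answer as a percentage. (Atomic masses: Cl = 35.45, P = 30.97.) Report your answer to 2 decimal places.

22.55%

Molar mass = 3(35.45) + 1(30.97) = 137.320 g/mol
Mass of P per mole = 1 × 30.97 = 30.970 g
% P = 30.970 / 137.320 × 100 = 22.55%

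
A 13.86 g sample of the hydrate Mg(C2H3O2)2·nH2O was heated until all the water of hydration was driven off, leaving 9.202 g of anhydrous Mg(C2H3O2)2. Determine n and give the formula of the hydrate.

Mass of water lost = 13.86 − 9.202 = 4.658 g → 4.658 / 18.02 = 0.2585 mol H2O
Molar mass of Mg(C2H3O2)2 = 142.40 g/mol → mol Mg(C2H3O2)2 = 9.202 / 142.40 = 0.06462
n = 0.2585 / 0.06462 = 4.00 ≈ 4 → Mg(C2H3O2)2·4H2O

Mg(C2H3O2)2·4H2O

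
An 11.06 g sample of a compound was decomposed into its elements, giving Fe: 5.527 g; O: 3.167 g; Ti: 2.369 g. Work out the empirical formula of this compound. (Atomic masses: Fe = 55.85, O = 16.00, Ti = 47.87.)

Fe2O4Ti

n(Fe) = 5.527/55.85 = 0.09896, n(O) = 3.167/16.00 = 0.1979, n(Ti) = 2.369/47.87 = 0.04949
Divide by the smallest (0.04949 mol Ti): Fe 2.000, O 4.000, Ti 1.000
≈ 2:4:1 → Fe2O4Ti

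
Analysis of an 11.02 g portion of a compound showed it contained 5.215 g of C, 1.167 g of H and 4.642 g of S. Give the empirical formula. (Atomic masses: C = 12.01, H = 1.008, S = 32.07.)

C3H8S

Moles — C: 5.215 / 12.01 = 0.4342 mol; H: 1.167 / 1.008 = 1.158 mol; S: 4.642 / 32.07 = 0.1447 mol
Divide by the smallest (0.1447 mol S): C 3.000, H 7.998, S 1.000
≈ 3:8:1 → C3H8S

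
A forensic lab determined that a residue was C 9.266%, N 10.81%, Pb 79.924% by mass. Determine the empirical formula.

C2N2Pb

Assume 100 g: 9.266 g C, 10.81 g N, 79.924 g Pb.
Moles — C: 9.266 / 12.01 = 0.7715 mol; N: 10.81 / 14.01 = 0.7716 mol; Pb: 79.924 / 207.2 = 0.3857 mol
Divide by the smallest (0.3857 mol Pb): C 2.000, N 2.000, Pb 1.000
→ C2N2Pb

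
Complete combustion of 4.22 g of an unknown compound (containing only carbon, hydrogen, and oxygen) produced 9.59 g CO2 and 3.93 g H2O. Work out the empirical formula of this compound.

mol C = 9.59 / 44.01 = 0.2179; mass C = 0.2179 × 12.01 = 2.617 g
mol H = 2 × (3.93 / 18.02) = 0.4362; mass H = 0.4362 × 1.008 = 0.4397 g
mass O = 4.22 − (3.057) = 1.163 g → mol O = 0.07271
Ratios (÷ 0.07271): C 2.997, H 5.999, O 1.000
→ C3H6O

C3H6O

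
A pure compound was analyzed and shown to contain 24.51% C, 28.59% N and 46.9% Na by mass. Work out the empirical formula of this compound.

CNNa

Assume 100 g: 24.51 g C, 28.59 g N, 46.9 g Na.
C: 24.51 g ÷ 12.01 g/mol = 2.041 mol
N: 28.59 g ÷ 14.01 g/mol = 2.041 mol
Na: 46.9 g ÷ 22.99 g/mol = 2.04 mol
Smallest is Na at 2.04 mol; normalising gives C 1.000, N 1.000, Na 1.000
Ratio ≈ 1:1:1, so the empirical formula is CNNa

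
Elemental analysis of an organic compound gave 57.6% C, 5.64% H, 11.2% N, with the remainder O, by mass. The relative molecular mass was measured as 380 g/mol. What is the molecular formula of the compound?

Assume 100 g: 57.6 g C, 5.64 g H, 11.2 g N, 25.56 g O.
C: 57.6 g ÷ 12.01 g/mol = 4.796 mol
H: 5.64 g ÷ 1.008 g/mol = 5.595 mol
N: 11.2 g ÷ 14.01 g/mol = 0.7994 mol
O: 25.56 g ÷ 16.00 g/mol = 1.597 mol
Ratios (÷ 0.7994): C 5.999, H 6.999, N 1.000, O 1.998
Ratio ≈ 6:7:1:2, so the empirical formula is C6H7NO2
Empirical-formula mass = 125.13 g/mol
n = 380 / 125.13 = 3.04 ≈ 3
Molecular formula = (C6H7NO2)×3 = C18H21N3O6

C18H21N3O6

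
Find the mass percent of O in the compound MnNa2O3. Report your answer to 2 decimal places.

Molar mass = 1(54.94) + 2(22.99) + 3(16.00) = 148.920 g/mol
Mass of O per mole = 3 × 16.00 = 48.000 g
% O = 48.000 / 148.920 × 100 = 32.23%

32.23%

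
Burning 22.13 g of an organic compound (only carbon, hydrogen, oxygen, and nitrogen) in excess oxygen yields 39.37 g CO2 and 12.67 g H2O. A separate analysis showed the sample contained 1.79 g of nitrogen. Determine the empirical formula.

C7H11NO4

mol C = 39.37 / 44.01 = 0.8946; mass C = 0.8946 × 12.01 = 10.74 g
mol H = 2 × (12.67 / 18.02) = 1.406; mass H = 1.406 × 1.008 = 1.417 g
mol N = 1.79 / 14.01 = 0.1278
mass O = 22.13 − (13.95) = 8.179 g → mol O = 0.5112
Divide by the smallest (0.1278 mol N): C 7.002, H 11.006, N 1.000, O 4.001
→ C7H11NO4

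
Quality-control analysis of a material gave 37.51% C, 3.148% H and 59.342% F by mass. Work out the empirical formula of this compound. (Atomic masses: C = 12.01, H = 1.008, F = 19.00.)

Assume 100 g: 37.51 g C, 3.148 g H, 59.342 g F.
n(C) = 37.51/12.01 = 3.123, n(H) = 3.148/1.008 = 3.123, n(F) = 59.342/19.00 = 3.123
Ratios (÷ 3.123): C 1.000, H 1.000, F 1.000
Ratio ≈ 1:1:1, so the empirical formula is CHF

CHF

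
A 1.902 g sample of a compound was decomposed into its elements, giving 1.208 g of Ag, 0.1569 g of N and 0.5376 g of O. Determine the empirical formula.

Moles — Ag: 1.208 / 107.87 = 0.0112 mol; N: 0.1569 / 14.01 = 0.0112 mol; O: 0.5376 / 16.00 = 0.0336 mol
Divide by the smallest (0.0112 mol Ag): Ag 1.000, N 1.000, O 3.000
≈ 1:1:3 → AgNO3

AgNO3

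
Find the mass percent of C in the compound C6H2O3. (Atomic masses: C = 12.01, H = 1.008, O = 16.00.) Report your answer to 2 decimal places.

59.03%

Molar mass = 6(12.01) + 2(1.008) + 3(16.00) = 122.076 g/mol
Mass of C per mole = 6 × 12.01 = 72.060 g
% C = 72.060 / 122.076 × 100 = 59.03%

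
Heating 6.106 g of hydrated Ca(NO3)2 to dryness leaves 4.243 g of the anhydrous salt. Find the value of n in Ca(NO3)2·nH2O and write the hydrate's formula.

Mass of water lost = 6.106 − 4.243 = 1.863 g → 1.863 / 18.02 = 0.1034 mol H2O
Molar mass of Ca(NO3)2 = 164.10 g/mol → mol Ca(NO3)2 = 4.243 / 164.10 = 0.02586
n = 0.1034 / 0.02586 = 4.00 ≈ 4 → Ca(NO3)2·4H2O

Ca(NO3)2·4H2O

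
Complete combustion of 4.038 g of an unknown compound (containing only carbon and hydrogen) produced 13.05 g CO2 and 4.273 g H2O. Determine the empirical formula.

mol C = 13.05 / 44.01 = 0.2965; mass C = 0.2965 × 12.01 = 3.561 g
mol H = 2 × (4.273 / 18.02) = 0.4743; mass H = 0.4743 × 1.008 = 0.4780 g
Ratios (÷ 0.2965): C 1.000, H 1.599
Multiply by 5: C 5.00, H 8.00 → C5H8

C5H8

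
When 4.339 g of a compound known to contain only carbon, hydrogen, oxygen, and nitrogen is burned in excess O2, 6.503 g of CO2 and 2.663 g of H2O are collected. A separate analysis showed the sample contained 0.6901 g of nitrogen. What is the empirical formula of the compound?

C3H6NO2

mol C = 6.503 / 44.01 = 0.1478; mass C = 0.1478 × 12.01 = 1.775 g
mol H = 2 × (2.663 / 18.02) = 0.2956; mass H = 0.2956 × 1.008 = 0.2979 g
mol N = 0.6901 / 14.01 = 0.04926
mass O = 4.339 − (2.763) = 1.576 g → mol O = 0.09852
Ratios (÷ 0.04926): C 3.000, H 6.000, N 1.000, O 2.000
Ratio ≈ 3:6:1:2, so the empirical formula is C3H6NO2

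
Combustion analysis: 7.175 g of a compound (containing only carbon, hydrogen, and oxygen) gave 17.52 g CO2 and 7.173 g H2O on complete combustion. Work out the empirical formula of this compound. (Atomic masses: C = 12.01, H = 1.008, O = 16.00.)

mol C = 17.52 / 44.01 = 0.3981; mass C = 0.3981 × 12.01 = 4.781 g
mol H = 2 × (7.173 / 18.02) = 0.7961; mass H = 0.7961 × 1.008 = 0.8025 g
mass O = 7.175 − (5.584) = 1.591 g → mol O = 0.09946
Divide by the smallest (0.09946 mol O): C 4.002, H 8.004, O 1.000
Ratio ≈ 4:8:1, so the empirical formula is C4H8O

C4H8O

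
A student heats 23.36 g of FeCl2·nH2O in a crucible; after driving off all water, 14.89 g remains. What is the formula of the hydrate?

FeCl2·4H2O

Mass of water lost = 23.36 − 14.89 = 8.47 g → 8.47 / 18.02 = 0.47 mol H2O
Molar mass of FeCl2 = 126.75 g/mol → mol FeCl2 = 14.89 / 126.75 = 0.1175
n = 0.47 / 0.1175 = 4.00 ≈ 4 → FeCl2·4H2O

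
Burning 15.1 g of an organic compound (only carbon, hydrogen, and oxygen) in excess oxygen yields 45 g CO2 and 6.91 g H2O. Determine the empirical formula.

C8H6O

mol C = 45 / 44.01 = 1.022; mass C = 1.022 × 12.01 = 12.28 g
mol H = 2 × (6.91 / 18.02) = 0.7669; mass H = 0.7669 × 1.008 = 0.7731 g
mass O = 15.1 − (13.05) = 2.047 g → mol O = 0.1279
Ratios (÷ 0.1279): C 7.993, H 5.995, O 1.000
Ratio ≈ 8:6:1, so the empirical formula is C8H6O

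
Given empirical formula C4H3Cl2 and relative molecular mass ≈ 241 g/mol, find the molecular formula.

C8H6Cl4

Empirical-formula mass = 121.96 g/mol
n = 241 / 121.96 = 1.98 ≈ 2
Molecular formula = (C4H3Cl2)2 = C8H6Cl4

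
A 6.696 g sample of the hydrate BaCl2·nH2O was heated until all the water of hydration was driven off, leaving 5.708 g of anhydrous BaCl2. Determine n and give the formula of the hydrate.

Mass of water lost = 6.696 − 5.708 = 0.988 g → 0.988 / 18.02 = 0.05483 mol H2O
Molar mass of BaCl2 = 208.23 g/mol → mol BaCl2 = 5.708 / 208.23 = 0.02741
n = 0.05483 / 0.02741 = 2.00 ≈ 2 → BaCl2·2H2O

BaCl2·2H2O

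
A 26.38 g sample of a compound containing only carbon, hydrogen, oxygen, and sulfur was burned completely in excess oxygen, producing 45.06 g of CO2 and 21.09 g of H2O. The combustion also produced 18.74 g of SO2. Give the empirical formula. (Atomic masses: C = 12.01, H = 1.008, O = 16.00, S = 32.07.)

C7H16OS2

mol C = 45.06 / 44.01 = 1.024; mass C = 1.024 × 12.01 = 12.30 g
mol H = 2 × (21.09 / 18.02) = 2.341; mass H = 2.341 × 1.008 = 2.359 g
mol S = 18.74 / 64.07 = 0.2925; mass S = 9.380 g
mass O = 26.38 − (24.04) = 2.344 g → mol O = 0.1465
Ratios (÷ 0.1465): C 6.989, H 15.979, O 1.000, S 1.997
→ C7H16OS2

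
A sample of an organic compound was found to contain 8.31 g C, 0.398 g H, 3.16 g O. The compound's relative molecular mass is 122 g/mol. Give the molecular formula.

C7H4O2

C: 8.31 g ÷ 12.01 g/mol = 0.6919 mol
H: 0.398 g ÷ 1.008 g/mol = 0.3948 mol
O: 3.16 g ÷ 16.00 g/mol = 0.1975 mol
Divide by the smallest (0.1975 mol O): C 3.503, H 1.999, O 1.000
Scaling by 2: C 7.01, H 4.00, O 2.00 → C7H4O2
Empirical-formula mass = 120.10 g/mol
n = 122 / 120.10 = 1.02 ≈ 1
Molecular formula = empirical formula = C7H4O2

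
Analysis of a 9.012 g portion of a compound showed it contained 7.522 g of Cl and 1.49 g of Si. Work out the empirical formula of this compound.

Cl4Si

Cl: 7.522 g ÷ 35.45 g/mol = 0.2122 mol
Si: 1.49 g ÷ 28.09 g/mol = 0.05304 mol
Ratios (÷ 0.05304): Cl 4.000, Si 1.000
→ Cl4Si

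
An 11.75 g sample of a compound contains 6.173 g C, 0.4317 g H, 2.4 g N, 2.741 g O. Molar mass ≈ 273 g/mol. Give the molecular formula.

Moles — C: 6.173 / 12.01 = 0.514 mol; H: 0.4317 / 1.008 = 0.4283 mol; N: 2.4 / 14.01 = 0.1713 mol; O: 2.741 / 16.00 = 0.1713 mol
Divide by the smallest (0.1713 mol N): C 3.000, H 2.500, N 1.000, O 1.000
Scaling by 2: C 6.00, H 5.00, N 2.00, O 2.00 → C6H5N2O2
Empirical-formula mass = 137.12 g/mol
n = 273 / 137.12 = 1.99 ≈ 2
Molecular formula = (C6H5N2O2)×2 = C12H10N4O4

C12H10N4O4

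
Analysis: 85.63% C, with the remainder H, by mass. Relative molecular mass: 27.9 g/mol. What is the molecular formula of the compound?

C2H4

Assume 100 g: 85.63 g C, 14.37 g H.
Moles — C: 85.63 / 12.01 = 7.13 mol; H: 14.37 / 1.008 = 14.26 mol
Ratios (÷ 7.13): C 1.000, H 1.999
→ CH2
Empirical-formula mass = 14.03 g/mol
n = 27.9 / 14.03 = 1.99 ≈ 2
Molecular formula = (CH2)×2 = C2H4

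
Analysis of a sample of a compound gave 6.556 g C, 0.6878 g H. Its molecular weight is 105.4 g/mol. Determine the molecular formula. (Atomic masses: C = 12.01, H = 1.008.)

n(C) = 6.556/12.01 = 0.5459, n(H) = 0.6878/1.008 = 0.6823
Smallest is C at 0.5459 mol; normalising gives C 1.000, H 1.250
×4: C 4.00, H 5.00 → C4H5
Empirical-formula mass = 53.08 g/mol
n = 105.4 / 53.08 = 1.99 ≈ 2
Molecular formula = (C4H5)×2 = C8H10

C8H10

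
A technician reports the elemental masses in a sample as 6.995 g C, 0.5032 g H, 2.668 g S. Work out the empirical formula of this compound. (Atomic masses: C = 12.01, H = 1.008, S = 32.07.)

C: 6.995 g ÷ 12.01 g/mol = 0.5824 mol
H: 0.5032 g ÷ 1.008 g/mol = 0.4992 mol
S: 2.668 g ÷ 32.07 g/mol = 0.08319 mol
Ratios (÷ 0.08319): C 7.001, H 6.001, S 1.000
Ratio ≈ 7:6:1, so the empirical formula is C7H6S

C7H6S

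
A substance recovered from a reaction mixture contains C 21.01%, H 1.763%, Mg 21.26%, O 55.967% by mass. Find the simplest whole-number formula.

C2H2MgO4

Assume 100 g: 21.01 g C, 1.763 g H, 21.26 g Mg, 55.967 g O.
Moles — C: 21.01 / 12.01 = 1.749 mol; H: 1.763 / 1.008 = 1.749 mol; Mg: 21.26 / 24.31 = 0.8745 mol; O: 55.967 / 16.00 = 3.498 mol
Smallest is Mg at 0.8745 mol; normalising gives C 2.000, H 2.000, Mg 1.000, O 4.000
Ratio ≈ 2:2:1:4, so the empirical formula is C2H2MgO4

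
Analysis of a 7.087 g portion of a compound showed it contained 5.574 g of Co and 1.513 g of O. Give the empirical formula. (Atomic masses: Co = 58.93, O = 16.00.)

CoO

Co: 5.574 g ÷ 58.93 g/mol = 0.09459 mol
O: 1.513 g ÷ 16.00 g/mol = 0.09456 mol
Smallest is O at 0.09456 mol; normalising gives Co 1.000, O 1.000
Ratio ≈ 1:1, so the empirical formula is CoO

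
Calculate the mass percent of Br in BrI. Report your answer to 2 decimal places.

Molar mass = 1(79.90) + 1(126.90) = 206.800 g/mol
Mass of Br per mole = 1 × 79.90 = 79.900 g
% Br = 79.900 / 206.800 × 100 = 38.64%

38.64%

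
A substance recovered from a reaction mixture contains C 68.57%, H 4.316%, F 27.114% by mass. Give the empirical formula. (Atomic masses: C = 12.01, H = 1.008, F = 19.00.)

C4H3F

Assume 100 g: 68.57 g C, 4.316 g H, 27.114 g F.
n(C) = 68.57/12.01 = 5.709, n(H) = 4.316/1.008 = 4.282, n(F) = 27.114/19.00 = 1.427
Divide by the smallest (1.427 mol F): C 4.001, H 3.000, F 1.000
≈ 4:3:1 → C4H3F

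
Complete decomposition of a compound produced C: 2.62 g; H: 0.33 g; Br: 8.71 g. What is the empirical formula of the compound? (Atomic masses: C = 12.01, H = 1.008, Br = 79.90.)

C2H3Br

Moles — C: 2.62 / 12.01 = 0.2182 mol; H: 0.33 / 1.008 = 0.3274 mol; Br: 8.71 / 79.90 = 0.109 mol
Ratios (÷ 0.109): C 2.001, H 3.003, Br 1.000
≈ 2:3:1 → C2H3Br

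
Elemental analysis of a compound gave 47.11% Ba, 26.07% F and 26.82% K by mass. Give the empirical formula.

BaF4K2

Assume 100 g: 47.11 g Ba, 26.07 g F, 26.82 g K.
Moles — Ba: 47.11 / 137.33 = 0.343 mol; F: 26.07 / 19.00 = 1.372 mol; K: 26.82 / 39.10 = 0.6859 mol
Ratios (÷ 0.343): Ba 1.000, F 4.000, K 2.000
Ratio ≈ 1:4:2, so the empirical formula is BaF4K2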